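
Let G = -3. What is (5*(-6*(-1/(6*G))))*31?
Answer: -155/3 ≈ -51.667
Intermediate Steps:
(5*(-6*(-1/(6*G))))*31 = (5*(-6/((-6*(-3)))))*31 = (5*(-6/18))*31 = (5*(-6*1/18))*31 = (5*(-1/3))*31 = -5/3*31 = -155/3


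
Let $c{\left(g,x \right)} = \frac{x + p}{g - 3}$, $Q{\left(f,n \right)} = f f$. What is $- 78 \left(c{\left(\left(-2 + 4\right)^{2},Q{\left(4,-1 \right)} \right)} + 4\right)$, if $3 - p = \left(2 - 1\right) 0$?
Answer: $-1794$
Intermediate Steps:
$p = 3$ ($p = 3 - \left(2 - 1\right) 0 = 3 - 1 \cdot 0 = 3 - 0 = 3 + 0 = 3$)
$Q{\left(f,n \right)} = f^{2}$
$c{\left(g,x \right)} = \frac{3 + x}{-3 + g}$ ($c{\left(g,x \right)} = \frac{x + 3}{g - 3} = \frac{3 + x}{-3 + g}$)
$- 78 \left(c{\left(\left(-2 + 4\right)^{2},Q{\left(4,-1 \right)} \right)} + 4\right) = - 78 \left(\frac{3 + 4^{2}}{-3 + \left(-2 + 4\right)^{2}} + 4\right) = - 78 \left(\frac{3 + 16}{-3 + 2^{2}} + 4\right) = - 78 \left(\frac{1}{-3 + 4} \cdot 19 + 4\right) = - 78 \left(1^{-1} \cdot 19 + 4\right) = - 78 \left(1 \cdot 19 + 4\right) = - 78 \left(19 + 4\right) = \left(-78\right) 23 = -1794$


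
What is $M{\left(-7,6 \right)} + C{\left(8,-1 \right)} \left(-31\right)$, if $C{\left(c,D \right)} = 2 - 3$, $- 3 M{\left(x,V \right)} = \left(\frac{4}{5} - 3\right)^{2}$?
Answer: $\frac{2204}{75} \approx 29.387$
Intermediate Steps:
$M{\left(x,V \right)} = - \frac{121}{75}$ ($M{\left(x,V \right)} = - \frac{\left(\frac{4}{5} - 3\right)^{2}}{3} = - \frac{\left(- \frac{11}{5}\right)^{2}}{3} = \left(- \frac{1}{3}\right) \frac{121}{25} = - \frac{121}{75}$)
$C{\left(c,D \right)} = -1$
$M{\left(-7,6 \right)} + C{\left(8,-1 \right)} \left(-31\right) = - \frac{121}{75} - -31 = - \frac{121}{75} + 31 = \frac{2204}{75}$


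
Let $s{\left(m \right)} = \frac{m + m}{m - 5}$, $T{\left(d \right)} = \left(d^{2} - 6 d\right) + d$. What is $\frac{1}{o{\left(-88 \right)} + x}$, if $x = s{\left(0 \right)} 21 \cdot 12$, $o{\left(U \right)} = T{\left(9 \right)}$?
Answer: $\frac{1}{36} \approx 0.027778$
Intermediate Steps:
$T{\left(d \right)} = d^{2} - 5 d$
$s{\left(m \right)} = \frac{2 m}{-5 + m}$
$o{\left(U \right)} = 36$ ($o{\left(U \right)} = 9 \left(-5 + 9\right) = 9 \cdot 4 = 36$)
$x = 0$ ($x = 2 \cdot 0 \frac{1}{-5 + 0} \cdot 21 \cdot 12 = 2 \cdot 0 \frac{1}{-5} \cdot 21 \cdot 12 = 2 \cdot 0 \left(- \frac{1}{5}\right) 21 \cdot 12 = 0 \cdot 21 \cdot 12 = 0 \cdot 12 = 0$)
$\frac{1}{o{\left(-88 \right)} + x} = \frac{1}{36 + 0} = \frac{1}{36}$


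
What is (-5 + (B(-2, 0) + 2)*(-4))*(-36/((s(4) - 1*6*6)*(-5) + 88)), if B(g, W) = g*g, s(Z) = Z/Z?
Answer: 1044/263 ≈ 3.9696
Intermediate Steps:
s(Z) = 1
B(g, W) = g²
(-5 + (B(-2, 0) + 2)*(-4))*(-36/((s(4) - 1*6*6)*(-5) + 88)) = (-5 + ((-2)² + 2)*(-4))*(-36/((1 - 1*6*6)*(-5) + 88)) = (-5 + (4 + 2)*(-4))*(-36/((1 - 6*6)*(-5) + 88)) = (-5 + 6*(-4))*(-36/((1 - 36)*(-5) + 88)) = (-5 - 24)*(-36/(-35*(-5) + 88)) = -(-1044)/(175 + 88) = -(-1044)/263 = -29*(-36/263) = 1044/263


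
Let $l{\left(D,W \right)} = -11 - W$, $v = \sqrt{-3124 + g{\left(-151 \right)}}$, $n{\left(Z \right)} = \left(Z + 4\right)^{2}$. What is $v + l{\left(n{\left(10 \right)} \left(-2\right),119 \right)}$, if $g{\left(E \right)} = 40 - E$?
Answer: $-130 + i \sqrt{2933} \approx -130.0 + 54.157 i$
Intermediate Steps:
$n{\left(Z \right)} = \left(4 + Z\right)^{2}$
$v = i \sqrt{2933}$ ($v = \sqrt{-3124 + \left(40 - -151\right)} = \sqrt{-3124 + \left(40 + 151\right)} = \sqrt{-3124 + 191} = \sqrt{-2933} = i \sqrt{2933} \approx 54.157 i$)
$v + l{\left(n{\left(10 \right)} \left(-2\right),119 \right)} = i \sqrt{2933} - 130 = -130 + i \sqrt{2933}$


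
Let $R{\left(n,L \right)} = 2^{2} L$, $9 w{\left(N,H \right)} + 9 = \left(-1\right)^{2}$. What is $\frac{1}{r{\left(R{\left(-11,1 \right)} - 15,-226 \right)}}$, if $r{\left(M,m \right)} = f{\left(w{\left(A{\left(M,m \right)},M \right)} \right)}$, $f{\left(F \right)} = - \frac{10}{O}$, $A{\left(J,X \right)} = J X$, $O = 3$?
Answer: $- \frac{3}{10} \approx -0.3$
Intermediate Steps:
$w{\left(N,H \right)} = - \frac{8}{9}$ ($w{\left(N,H \right)} = -1 + \frac{\left(-1\right)^{2}}{9} = -1 + \frac{1}{9} \cdot 1 = -1 + \frac{1}{9} = - \frac{8}{9}$)
$R{\left(n,L \right)} = 4 L$
$f{\left(F \right)} = - \frac{10}{3}$
$r{\left(M,m \right)} = - \frac{10}{3}$
$\frac{1}{r{\left(R{\left(-11,1 \right)} - 15,-226 \right)}} = \frac{1}{- \frac{10}{3}} = - \frac{3}{10}$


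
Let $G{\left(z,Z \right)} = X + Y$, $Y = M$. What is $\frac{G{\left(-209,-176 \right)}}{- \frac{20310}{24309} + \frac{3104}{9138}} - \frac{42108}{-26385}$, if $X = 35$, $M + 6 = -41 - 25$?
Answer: $\frac{1367262257641}{17938158870} \approx 76.221$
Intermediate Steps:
$M = -72$ ($M = -6 - 66 = -72$)
$Y = -72$
$G{\left(z,Z \right)} = -37$ ($G{\left(z,Z \right)} = 35 - 72 = -37$)
$\frac{G{\left(-209,-176 \right)}}{- \frac{20310}{24309} + \frac{3104}{9138}} - \frac{42108}{-26385} = - \frac{37}{- \frac{20310}{24309} + \frac{3104}{9138}} - \frac{42108}{-26385} = - \frac{37}{\left(-20310\right) \frac{1}{24309} + 3104 \cdot \frac{1}{9138}} - - \frac{14036}{8795} = - \frac{37}{- \frac{6770}{8103} + \frac{1552}{4569}} + \frac{14036}{8795} = - \frac{37}{- \frac{2039586}{4113623}} + \frac{14036}{8795} = \left(-37\right) \left(- \frac{4113623}{2039586}\right) + \frac{14036}{8795} = \frac{152204051}{2039586} + \frac{14036}{8795} = \frac{1367262257641}{17938158870}$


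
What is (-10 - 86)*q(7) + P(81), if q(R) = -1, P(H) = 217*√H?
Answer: 2049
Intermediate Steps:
(-10 - 86)*q(7) + P(81) = (-10 - 86)*(-1) + 217*√81 = -96*(-1) + 217*9 = 96 + 1953 = 2049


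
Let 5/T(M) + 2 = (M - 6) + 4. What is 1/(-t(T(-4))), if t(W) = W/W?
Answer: -1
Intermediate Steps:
T(M) = 5/(-4 + M) (T(M) = 5/(-2 + ((M - 6) + 4)) = 5/(-2 + ((-6 + M) + 4)) = 5/(-2 + (-2 + M)) = 5/(-4 + M))
t(W) = 1
1/(-t(T(-4))) = 1/(-1*1) = 1/(-1) = -1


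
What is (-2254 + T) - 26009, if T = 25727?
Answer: -2536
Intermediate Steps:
(-2254 + T) - 26009 = (-2254 + 25727) - 26009 = 23473 - 26009 = -2536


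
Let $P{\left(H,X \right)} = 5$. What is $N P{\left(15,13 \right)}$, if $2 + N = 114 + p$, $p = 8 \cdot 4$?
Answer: $720$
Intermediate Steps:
$p = 32$
$N = 144$ ($N = -2 + \left(114 + 32\right) = -2 + 146 = 144$)
$N P{\left(15,13 \right)} = 144 \cdot 5 = 720$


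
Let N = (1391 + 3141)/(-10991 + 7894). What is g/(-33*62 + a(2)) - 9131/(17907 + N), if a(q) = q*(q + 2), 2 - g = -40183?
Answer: -2286028772561/113014124986 ≈ -20.228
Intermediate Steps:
g = 40185 (g = 2 - 1*(-40183) = 2 + 40183 = 40185)
a(q) = q*(2 + q)
N = -4532/3097 (N = 4532/(-3097) = 4532*(-1/3097) = -4532/3097 ≈ -1.4634)
g/(-33*62 + a(2)) - 9131/(17907 + N) = 40185/(-33*62 + 2*(2 + 2)) - 9131/(17907 - 4532/3097) = 40185/(-2046 + 2*4) - 9131/55453447/3097 = 40185/(-2046 + 8) - 9131*3097/55453447 = 40185/(-2038) - 28278707/55453447 = 40185*(-1/2038) - 28278707/55453447 = -40185/2038 - 28278707/55453447 = -2286028772561/113014124986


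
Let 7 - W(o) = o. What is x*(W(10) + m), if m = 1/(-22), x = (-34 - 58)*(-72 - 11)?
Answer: -255806/11 ≈ -23255.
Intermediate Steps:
x = 7636 (x = -92*(-83) = 7636)
W(o) = 7 - o
m = -1/22 ≈ -0.045455
x*(W(10) + m) = 7636*((7 - 1*10) - 1/22) = 7636*((7 - 10) - 1/22) = 7636*(-3 - 1/22) = 7636*(-67/22) = -255806/11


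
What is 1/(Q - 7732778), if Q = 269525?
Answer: -1/7463253 ≈ -1.3399e-7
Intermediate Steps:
1/(Q - 7732778) = 1/(269525 - 7732778) = 1/(-7463253) = -1/7463253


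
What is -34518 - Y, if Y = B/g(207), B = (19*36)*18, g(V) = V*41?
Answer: -32551842/943 ≈ -34519.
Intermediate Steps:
g(V) = 41*V
B = 12312 (B = 684*18 = 12312)
Y = 1368/943 (Y = 12312/((41*207)) = 12312/8487 = 12312*(1/8487) = 1368/943 ≈ 1.4507)
-34518 - Y = -34518 - 1*1368/943 = -34518 - 1368/943 = -32551842/943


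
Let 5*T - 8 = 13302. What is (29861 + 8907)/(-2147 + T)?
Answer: 38768/515 ≈ 75.278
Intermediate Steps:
T = 2662 (T = 8/5 + (1/5)*13302 = 8/5 + 13302/5 = 2662)
(29861 + 8907)/(-2147 + T) = (29861 + 8907)/(-2147 + 2662) = 38768/515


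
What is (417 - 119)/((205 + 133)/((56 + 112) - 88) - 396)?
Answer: -11920/15671 ≈ -0.76064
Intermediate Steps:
(417 - 119)/((205 + 133)/((56 + 112) - 88) - 396) = 298/(338/(168 - 88) - 396) = 298/(338/80 - 396) = 298/(338*(1/80) - 396) = 298/(169/40 - 396) = 298/(-15671/40) = 298*(-40/15671) = -11920/15671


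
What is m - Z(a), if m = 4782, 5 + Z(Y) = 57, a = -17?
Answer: 4730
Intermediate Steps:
Z(Y) = 52 (Z(Y) = -5 + 57 = 52)
m - Z(a) = 4782 - 1*52 = 4782 - 52 = 4730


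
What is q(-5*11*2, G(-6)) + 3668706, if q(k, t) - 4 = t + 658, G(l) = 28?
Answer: 3669396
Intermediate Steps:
q(k, t) = 662 + t (q(k, t) = 4 + (t + 658) = 4 + (658 + t) = 662 + t)
q(-5*11*2, G(-6)) + 3668706 = (662 + 28) + 3668706 = 690 + 3668706 = 3669396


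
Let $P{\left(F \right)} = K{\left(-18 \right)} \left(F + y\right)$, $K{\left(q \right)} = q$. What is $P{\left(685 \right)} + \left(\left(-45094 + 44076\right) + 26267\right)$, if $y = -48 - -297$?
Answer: $8437$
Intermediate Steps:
$y = 249$ ($y = -48 + 297 = 249$)
$P{\left(F \right)} = -4482 - 18 F$ ($P{\left(F \right)} = - 18 \left(F + 249\right) = - 18 \left(249 + F\right) = -4482 - 18 F$)
$P{\left(685 \right)} + \left(\left(-45094 + 44076\right) + 26267\right) = \left(-4482 - 12330\right) + \left(\left(-45094 + 44076\right) + 26267\right) = \left(-4482 - 12330\right) + \left(-1018 + 26267\right) = -16812 + 25249 = 8437$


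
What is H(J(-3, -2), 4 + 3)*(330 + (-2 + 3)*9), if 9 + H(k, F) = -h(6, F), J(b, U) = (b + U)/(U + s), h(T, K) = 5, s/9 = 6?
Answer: -4746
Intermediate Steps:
s = 54 (s = 9*6 = 54)
J(b, U) = (U + b)/(54 + U) (J(b, U) = (b + U)/(U + 54) = (U + b)/(54 + U))
H(k, F) = -14 (H(k, F) = -9 - 1*5 = -9 - 5 = -14)
H(J(-3, -2), 4 + 3)*(330 + (-2 + 3)*9) = -14*(330 + (-2 + 3)*9) = -14*(330 + 1*9) = -14*(330 + 9) = -14*339 = -4746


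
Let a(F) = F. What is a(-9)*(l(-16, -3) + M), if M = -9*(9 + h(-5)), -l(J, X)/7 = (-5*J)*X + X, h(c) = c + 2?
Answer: -14823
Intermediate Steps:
h(c) = 2 + c
l(J, X) = -7*X + 35*J*X (l(J, X) = -7*((-5*J)*X + X) = -7*(-5*J*X + X) = -7*(X - 5*J*X) = -7*X + 35*J*X)
M = -54 (M = -9*(9 + (2 - 5)) = -9*(9 - 3) = -9*6 = -54)
a(-9)*(l(-16, -3) + M) = -9*(7*(-3)*(-1 + 5*(-16)) - 54) = -9*(7*(-3)*(-1 - 80) - 54) = -9*(7*(-3)*(-81) - 54) = -9*(1701 - 54) = -9*1647 = -14823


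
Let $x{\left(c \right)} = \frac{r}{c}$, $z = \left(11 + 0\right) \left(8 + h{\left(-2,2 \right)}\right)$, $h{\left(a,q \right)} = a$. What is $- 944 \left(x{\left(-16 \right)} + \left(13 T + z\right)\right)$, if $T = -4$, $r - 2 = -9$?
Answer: $-13629$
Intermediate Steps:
$r = -7$ ($r = 2 - 9 = -7$)
$z = 66$ ($z = \left(11 + 0\right) \left(8 - 2\right) = 11 \cdot 6 = 66$)
$x{\left(c \right)} = - \frac{7}{c}$
$- 944 \left(x{\left(-16 \right)} + \left(13 T + z\right)\right) = - 944 \left(- \frac{7}{-16} + \left(13 \left(-4\right) + 66\right)\right) = - 944 \left(\left(-7\right) \left(- \frac{1}{16}\right) + \left(-52 + 66\right)\right) = - 944 \left(\frac{7}{16} + 14\right) = \left(-944\right) \frac{231}{16} = -13629$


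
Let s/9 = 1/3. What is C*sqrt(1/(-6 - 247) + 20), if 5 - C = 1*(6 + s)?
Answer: -4*sqrt(1279927)/253 ≈ -17.887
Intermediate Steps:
s = 3 (s = 9/3 = 9*(1/3) = 3)
C = -4 (C = 5 - (6 + 3) = 5 - 9 = -4)
C*sqrt(1/(-6 - 247) + 20) = -4*sqrt(1/(-6 - 247) + 20) = -4*sqrt(1/(-253) + 20) = -4*sqrt(-1/253 + 20) = -4*sqrt(1279927)/253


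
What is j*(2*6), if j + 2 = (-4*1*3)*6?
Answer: -888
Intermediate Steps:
j = -74 (j = -2 + (-4*1*3)*6 = -2 - 4*3*6 = -2 - 12*6 = -2 - 72 = -74)
j*(2*6) = -148*6 = -74*12 = -888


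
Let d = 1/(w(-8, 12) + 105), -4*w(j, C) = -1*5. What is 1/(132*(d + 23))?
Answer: 425/1290828 ≈ 0.00032925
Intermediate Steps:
w(j, C) = 5/4 (w(j, C) = -(-1)*5/4 = -1/4*(-5) = 5/4)
d = 4/425 (d = 1/(5/4 + 105) = 1/(425/4) = 4/425 ≈ 0.0094118)
1/(132*(d + 23)) = 1/(132*(4/425 + 23)) = 1/(132*(9779/425)) = 1/(1290828/425) = 425/1290828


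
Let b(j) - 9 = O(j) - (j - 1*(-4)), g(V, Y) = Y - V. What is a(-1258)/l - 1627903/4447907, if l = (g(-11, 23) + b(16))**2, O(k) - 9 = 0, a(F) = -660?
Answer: -1150647823/1138664192 ≈ -1.0105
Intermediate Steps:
O(k) = 9 (O(k) = 9 + 0 = 9)
b(j) = 14 - j (b(j) = 9 + (9 - (j - 1*(-4))) = 9 + (9 - (j + 4)) = 9 + (9 - (4 + j)) = 9 + (9 + (-4 - j)) = 9 + (5 - j) = 14 - j)
l = 1024 (l = ((23 - 1*(-11)) + (14 - 1*16))**2 = ((23 + 11) + (14 - 16))**2 = (34 - 2)**2 = 32**2 = 1024)
a(-1258)/l - 1627903/4447907 = -660/1024 - 1627903/4447907 = -660*1/1024 - 1627903*1/4447907 = -165/256 - 1627903/4447907 = -1150647823/1138664192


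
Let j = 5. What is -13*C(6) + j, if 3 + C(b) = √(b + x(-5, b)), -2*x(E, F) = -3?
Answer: 44 - 13*√30/2 ≈ 8.3980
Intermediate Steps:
x(E, F) = 3/2 (x(E, F) = -½*(-3) = 3/2)
C(b) = -3 + √(3/2 + b) (C(b) = -3 + √(b + 3/2) = -3 + √(3/2 + b))
-13*C(6) + j = -13*(-3 + √(6 + 4*6)/2) + 5 = -13*(-3 + √(6 + 24)/2) + 5 = -13*(-3 + √30/2) + 5 = (39 - 13*√30/2) + 5 = 44 - 13*√30/2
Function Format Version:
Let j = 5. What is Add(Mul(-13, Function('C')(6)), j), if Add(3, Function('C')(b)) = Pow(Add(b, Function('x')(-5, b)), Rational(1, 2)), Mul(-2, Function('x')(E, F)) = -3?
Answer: Add(44, Mul(Rational(-13, 2), Pow(30, Rational(1, 2)))) ≈ 8.3980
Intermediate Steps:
Function('x')(E, F) = Rational(3, 2) (Function('x')(E, F) = Mul(Rational(-1, 2), -3) = Rational(3, 2))
Function('C')(b) = Add(-3, Pow(Add(Rational(3, 2), b), Rational(1, 2))) (Function('C')(b) = Add(-3, Pow(Add(b, Rational(3, 2)), Rational(1, 2))) = Add(-3, Pow(Add(Rational(3, 2), b), Rational(1, 2))))
Add(Mul(-13, Function('C')(6)), j) = Add(Mul(-13, Add(-3, Mul(Rational(1, 2), Pow(Add(6, Mul(4, 6)), Rational(1, 2))))), 5) = Add(Mul(-13, Add(-3, Mul(Rational(1, 2), Pow(Add(6, 24), Rational(1, 2))))), 5) = Add(Mul(-13, Add(-3, Mul(Rational(1, 2), Pow(30, Rational(1, 2))))), 5) = Add(Add(39, Mul(Rational(-13, 2), Pow(30, Rational(1, 2)))), 5) = Add(44, Mul(Rational(-13, 2), Pow(30, Rational(1, 2))))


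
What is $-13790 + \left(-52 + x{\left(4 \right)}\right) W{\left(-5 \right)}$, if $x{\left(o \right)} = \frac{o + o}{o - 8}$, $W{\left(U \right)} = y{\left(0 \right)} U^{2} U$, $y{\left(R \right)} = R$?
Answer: $-13790$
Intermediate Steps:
$W{\left(U \right)} = 0$ ($W{\left(U \right)} = 0 U^{2} U = 0 U = 0$)
$x{\left(o \right)} = \frac{2 o}{-8 + o}$
$-13790 + \left(-52 + x{\left(4 \right)}\right) W{\left(-5 \right)} = -13790 + \left(-52 + 2 \cdot 4 \frac{1}{-8 + 4}\right) 0 = -13790 + \left(-52 + 2 \cdot 4 \frac{1}{-4}\right) 0 = -13790 + \left(-52 + 2 \cdot 4 \left(- \frac{1}{4}\right)\right) 0 = -13790 + \left(-52 - 2\right) 0 = -13790 - 0 = -13790 + 0 = -13790$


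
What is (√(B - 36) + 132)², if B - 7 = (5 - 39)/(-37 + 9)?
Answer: (1848 + I*√5446)²/196 ≈ 17396.0 + 1391.6*I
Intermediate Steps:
B = 115/14 (B = 7 + (5 - 39)/(-37 + 9) = 7 - 34/(-28) = 7 - 34*(-1/28) = 7 + 17/14 = 115/14 ≈ 8.2143)
(√(B - 36) + 132)² = (√(115/14 - 36) + 132)² = (√(-389/14) + 132)² = (I*√5446/14 + 132)² = (132 + I*√5446/14)²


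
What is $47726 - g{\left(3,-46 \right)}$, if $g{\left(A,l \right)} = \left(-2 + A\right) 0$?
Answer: $47726$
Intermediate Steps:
$g{\left(A,l \right)} = 0$
$47726 - g{\left(3,-46 \right)} = 47726 - 0 = 47726 + 0 = 47726$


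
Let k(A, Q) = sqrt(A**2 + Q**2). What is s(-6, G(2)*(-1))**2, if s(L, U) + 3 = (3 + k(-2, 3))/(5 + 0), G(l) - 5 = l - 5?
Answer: (12 - sqrt(13))**2/25 ≈ 2.8187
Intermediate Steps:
G(l) = l (G(l) = 5 + (l - 5) = 5 + (-5 + l) = l)
s(L, U) = -12/5 + sqrt(13)/5 (s(L, U) = -3 + (3 + sqrt((-2)**2 + 3**2))/(5 + 0) = -3 + (3 + sqrt(4 + 9))/5 = -3 + (3 + sqrt(13))*(1/5) = -3 + (3/5 + sqrt(13)/5) = -12/5 + sqrt(13)/5)
s(-6, G(2)*(-1))**2 = (-12/5 + sqrt(13)/5)**2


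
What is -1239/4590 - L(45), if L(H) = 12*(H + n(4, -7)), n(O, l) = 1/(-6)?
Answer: -823553/1530 ≈ -538.27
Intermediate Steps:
n(O, l) = -⅙ (n(O, l) = 1*(-⅙) = -⅙)
L(H) = -2 + 12*H (L(H) = 12*(H - ⅙) = 12*(-⅙ + H) = -2 + 12*H)
-1239/4590 - L(45) = -1239/4590 - (-2 + 12*45) = -1239*1/4590 - (-2 + 540) = -413/1530 - 1*538 = -413/1530 - 538 = -823553/1530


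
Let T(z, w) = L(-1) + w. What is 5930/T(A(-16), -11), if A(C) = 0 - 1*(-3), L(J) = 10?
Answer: -5930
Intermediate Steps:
A(C) = 3 (A(C) = 0 + 3 = 3)
T(z, w) = 10 + w
5930/T(A(-16), -11) = 5930/(10 - 11) = 5930/(-1) = 5930*(-1) = -5930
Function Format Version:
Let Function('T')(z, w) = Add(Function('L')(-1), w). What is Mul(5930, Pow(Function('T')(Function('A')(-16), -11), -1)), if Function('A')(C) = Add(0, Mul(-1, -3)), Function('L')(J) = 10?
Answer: -5930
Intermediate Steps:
Function('A')(C) = 3 (Function('A')(C) = Add(0, 3) = 3)
Function('T')(z, w) = Add(10, w)
Mul(5930, Pow(Function('T')(Function('A')(-16), -11), -1)) = Mul(5930, Pow(Add(10, -11), -1)) = Mul(5930, Pow(-1, -1)) = Mul(5930, -1) = -5930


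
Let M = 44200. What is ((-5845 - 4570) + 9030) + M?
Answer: 42815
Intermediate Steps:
((-5845 - 4570) + 9030) + M = ((-5845 - 4570) + 9030) + 44200 = (-10415 + 9030) + 44200 = -1385 + 44200 = 42815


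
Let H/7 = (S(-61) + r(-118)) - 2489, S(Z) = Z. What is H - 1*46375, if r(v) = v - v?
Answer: -64225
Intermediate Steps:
r(v) = 0
H = -17850 (H = 7*((-61 + 0) - 2489) = 7*(-61 - 2489) = 7*(-2550) = -17850)
H - 1*46375 = -17850 - 1*46375 = -17850 - 46375 = -64225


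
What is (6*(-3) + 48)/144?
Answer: 5/24 ≈ 0.20833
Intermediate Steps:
(6*(-3) + 48)/144 = (-18 + 48)*(1/144) = 30*(1/144) = 5/24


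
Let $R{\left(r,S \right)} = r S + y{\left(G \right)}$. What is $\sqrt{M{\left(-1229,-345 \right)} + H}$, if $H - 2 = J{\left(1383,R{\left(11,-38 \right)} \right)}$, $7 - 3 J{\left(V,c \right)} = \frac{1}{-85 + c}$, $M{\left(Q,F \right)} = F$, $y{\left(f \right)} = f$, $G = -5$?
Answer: $\frac{5 i \sqrt{7912227}}{762} \approx 18.457 i$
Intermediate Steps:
$R{\left(r,S \right)} = -5 + S r$ ($R{\left(r,S \right)} = r S - 5 = S r - 5 = -5 + S r$)
$J{\left(V,c \right)} = \frac{7}{3} - \frac{1}{3 \left(-85 + c\right)}$
$H = \frac{6605}{1524}$ ($H = 2 + \frac{-596 + 7 \left(-5 - 418\right)}{3 \left(-85 - 423\right)} = 2 + \frac{-596 + 7 \left(-423\right)}{3 \left(-85 - 423\right)} = 2 + \frac{-596 - 2961}{3 \left(-508\right)} = 2 + \frac{1}{3} \left(- \frac{1}{508}\right) \left(-3557\right) = 2 + \frac{3557}{1524} = \frac{6605}{1524} \approx 4.334$)
$\sqrt{M{\left(-1229,-345 \right)} + H} = \sqrt{-345 + \frac{6605}{1524}} = \sqrt{- \frac{519175}{1524}} = \frac{5 i \sqrt{7912227}}{762}$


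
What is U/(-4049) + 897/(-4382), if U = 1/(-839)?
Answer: -3047204185/14886140402 ≈ -0.20470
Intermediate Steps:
U = -1/839 ≈ -0.0011919
U/(-4049) + 897/(-4382) = -1/839/(-4049) + 897/(-4382) = -1/839*(-1/4049) + 897*(-1/4382) = 1/3397111 - 897/4382 = -3047204185/14886140402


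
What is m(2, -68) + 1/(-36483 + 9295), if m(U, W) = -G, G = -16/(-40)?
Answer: -54381/135940 ≈ -0.40004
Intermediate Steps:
G = ⅖ (G = -16*(-1/40) = ⅖ ≈ 0.40000)
m(U, W) = -⅖ (m(U, W) = -1*⅖ = -⅖)
m(2, -68) + 1/(-36483 + 9295) = -⅖ + 1/(-36483 + 9295) = -⅖ + 1/(-27188) = -⅖ - 1/27188 = -54381/135940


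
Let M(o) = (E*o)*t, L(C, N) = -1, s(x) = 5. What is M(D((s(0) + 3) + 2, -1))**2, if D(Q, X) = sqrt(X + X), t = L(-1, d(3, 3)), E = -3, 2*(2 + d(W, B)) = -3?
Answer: -18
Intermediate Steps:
d(W, B) = -7/2 (d(W, B) = -2 + (1/2)*(-3) = -2 - 3/2 = -7/2)
t = -1
D(Q, X) = sqrt(2)*sqrt(X) (D(Q, X) = sqrt(2*X) = sqrt(2)*sqrt(X))
M(o) = 3*o (M(o) = -3*o*(-1) = 3*o)
M(D((s(0) + 3) + 2, -1))**2 = (3*(sqrt(2)*sqrt(-1)))**2 = (3*(sqrt(2)*I))**2 = (3*(I*sqrt(2)))**2 = (3*I*sqrt(2))**2 = -18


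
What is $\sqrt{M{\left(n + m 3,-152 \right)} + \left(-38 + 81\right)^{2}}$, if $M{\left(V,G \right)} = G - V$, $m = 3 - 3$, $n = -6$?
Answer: $\sqrt{1703} \approx 41.267$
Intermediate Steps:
$m = 0$ ($m = 3 - 3 = 0$)
$\sqrt{M{\left(n + m 3,-152 \right)} + \left(-38 + 81\right)^{2}} = \sqrt{\left(-152 - \left(-6 + 0 \cdot 3\right)\right) + \left(-38 + 81\right)^{2}} = \sqrt{\left(-152 - \left(-6 + 0\right)\right) + 43^{2}} = \sqrt{\left(-152 - -6\right) + 1849} = \sqrt{\left(-152 + 6\right) + 1849} = \sqrt{-146 + 1849} = \sqrt{1703}$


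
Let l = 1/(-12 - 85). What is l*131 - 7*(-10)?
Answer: 6659/97 ≈ 68.650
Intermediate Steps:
l = -1/97 (l = 1/(-97) = -1/97 ≈ -0.010309)
l*131 - 7*(-10) = -1/97*131 - 7*(-10) = -131/97 + 70 = 6659/97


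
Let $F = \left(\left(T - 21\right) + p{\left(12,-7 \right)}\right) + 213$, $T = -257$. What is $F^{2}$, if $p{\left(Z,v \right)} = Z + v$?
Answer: $3600$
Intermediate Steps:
$F = -60$ ($F = \left(\left(-257 - 21\right) + \left(12 - 7\right)\right) + 213 = \left(\left(-257 - 21\right) + 5\right) + 213 = \left(-278 + 5\right) + 213 = -273 + 213 = -60$)
$F^{2} = \left(-60\right)^{2} = 3600$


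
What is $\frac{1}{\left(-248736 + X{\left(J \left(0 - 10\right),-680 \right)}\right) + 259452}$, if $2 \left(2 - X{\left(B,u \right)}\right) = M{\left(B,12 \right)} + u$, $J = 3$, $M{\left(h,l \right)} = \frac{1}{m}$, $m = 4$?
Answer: $\frac{8}{88463} \approx 9.0433 \cdot 10^{-5}$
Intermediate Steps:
$M{\left(h,l \right)} = \frac{1}{4}$
$X{\left(B,u \right)} = \frac{15}{8} - \frac{u}{2}$ ($X{\left(B,u \right)} = 2 - \frac{\frac{1}{4} + u}{2} = 2 - \left(\frac{1}{8} + \frac{u}{2}\right) = \frac{15}{8} - \frac{u}{2}$)
$\frac{1}{\left(-248736 + X{\left(J \left(0 - 10\right),-680 \right)}\right) + 259452} = \frac{1}{\left(-248736 + \left(\frac{15}{8} - -340\right)\right) + 259452} = \frac{1}{\left(-248736 + \left(\frac{15}{8} + 340\right)\right) + 259452} = \frac{1}{\left(-248736 + \frac{2735}{8}\right) + 259452} = \frac{1}{- \frac{1987153}{8} + 259452} = \frac{1}{\frac{88463}{8}} = \frac{8}{88463}$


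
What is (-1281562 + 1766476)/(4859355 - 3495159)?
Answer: 80819/227366 ≈ 0.35546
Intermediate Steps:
(-1281562 + 1766476)/(4859355 - 3495159) = 484914/1364196 = 484914*(1/1364196) = 80819/227366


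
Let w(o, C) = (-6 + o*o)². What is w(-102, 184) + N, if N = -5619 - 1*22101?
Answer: 108090684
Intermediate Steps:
w(o, C) = (-6 + o²)²
N = -27720 (N = -5619 - 22101 = -27720)
w(-102, 184) + N = (-6 + (-102)²)² - 27720 = (-6 + 10404)² - 27720 = 10398² - 27720 = 108118404 - 27720 = 108090684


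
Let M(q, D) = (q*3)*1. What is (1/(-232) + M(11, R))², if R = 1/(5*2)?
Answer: 58599025/53824 ≈ 1088.7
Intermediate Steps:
R = ⅒ (R = 1/10 = ⅒ ≈ 0.10000)
M(q, D) = 3*q (M(q, D) = (3*q)*1 = 3*q)
(1/(-232) + M(11, R))² = (1/(-232) + 3*11)² = (-1/232 + 33)² = (7655/232)² = 58599025/53824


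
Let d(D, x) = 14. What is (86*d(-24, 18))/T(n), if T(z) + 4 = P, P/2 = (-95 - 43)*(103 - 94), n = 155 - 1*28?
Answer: -301/622 ≈ -0.48392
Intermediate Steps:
n = 127 (n = 155 - 28 = 127)
P = -2484 (P = 2*((-95 - 43)*(103 - 94)) = 2*(-138*9) = 2*(-1242) = -2484)
T(z) = -2488 (T(z) = -4 - 2484 = -2488)
(86*d(-24, 18))/T(n) = (86*14)/(-2488) = 1204*(-1/2488) = -301/622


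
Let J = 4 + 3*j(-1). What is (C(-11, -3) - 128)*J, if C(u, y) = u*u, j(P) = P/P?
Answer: -49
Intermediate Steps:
j(P) = 1
C(u, y) = u²
J = 7 (J = 4 + 3*1 = 4 + 3 = 7)
(C(-11, -3) - 128)*J = ((-11)² - 128)*7 = (121 - 128)*7 = -7*7 = -49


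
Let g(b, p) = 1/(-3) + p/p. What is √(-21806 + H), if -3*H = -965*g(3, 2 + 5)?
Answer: 2*I*√48581/3 ≈ 146.94*I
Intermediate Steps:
g(b, p) = ⅔ (g(b, p) = 1*(-⅓) + 1 = -⅓ + 1 = ⅔)
H = 1930/9 (H = -(-965)*2/(3*3) = -⅓*(-1930/3) = 1930/9 ≈ 214.44)
√(-21806 + H) = √(-21806 + 1930/9) = √(-194324/9) = 2*I*√48581/3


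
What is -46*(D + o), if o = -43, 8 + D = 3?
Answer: 2208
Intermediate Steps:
D = -5 (D = -8 + 3 = -5)
-46*(D + o) = -46*(-5 - 43) = -46*(-48) = 2208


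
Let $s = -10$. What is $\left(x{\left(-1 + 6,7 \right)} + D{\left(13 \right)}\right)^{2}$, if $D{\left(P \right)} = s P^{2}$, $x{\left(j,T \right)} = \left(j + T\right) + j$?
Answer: $2798929$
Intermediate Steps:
$x{\left(j,T \right)} = T + 2 j$ ($x{\left(j,T \right)} = \left(T + j\right) + j = T + 2 j$)
$D{\left(P \right)} = - 10 P^{2}$
$\left(x{\left(-1 + 6,7 \right)} + D{\left(13 \right)}\right)^{2} = \left(\left(7 + 2 \left(-1 + 6\right)\right) - 10 \cdot 13^{2}\right)^{2} = \left(\left(7 + 2 \cdot 5\right) - 1690\right)^{2} = \left(\left(7 + 10\right) - 1690\right)^{2} = \left(17 - 1690\right)^{2} = \left(-1673\right)^{2} = 2798929$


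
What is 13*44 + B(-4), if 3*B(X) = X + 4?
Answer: 572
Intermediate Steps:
B(X) = 4/3 + X/3 (B(X) = (X + 4)/3 = (4 + X)/3 = 4/3 + X/3)
13*44 + B(-4) = 13*44 + (4/3 + (1/3)*(-4)) = 572 + (4/3 - 4/3) = 572 + 0 = 572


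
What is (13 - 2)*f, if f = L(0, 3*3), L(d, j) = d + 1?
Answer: 11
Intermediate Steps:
L(d, j) = 1 + d
f = 1 (f = 1 + 0 = 1)
(13 - 2)*f = (13 - 2)*1 = 11*1 = 11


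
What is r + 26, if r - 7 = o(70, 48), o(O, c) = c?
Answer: 81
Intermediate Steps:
r = 55 (r = 7 + 48 = 55)
r + 26 = 55 + 26 = 81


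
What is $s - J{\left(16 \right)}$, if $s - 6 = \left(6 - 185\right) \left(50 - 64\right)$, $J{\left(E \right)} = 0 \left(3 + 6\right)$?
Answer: $2512$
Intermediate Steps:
$J{\left(E \right)} = 0$ ($J{\left(E \right)} = 0 \cdot 9 = 0$)
$s = 2512$ ($s = 6 + \left(6 - 185\right) \left(50 - 64\right) = 6 - 179 \left(50 - 64\right) = 6 - -2506 = 6 + 2506 = 2512$)
$s - J{\left(16 \right)} = 2512 - 0 = 2512 + 0 = 2512$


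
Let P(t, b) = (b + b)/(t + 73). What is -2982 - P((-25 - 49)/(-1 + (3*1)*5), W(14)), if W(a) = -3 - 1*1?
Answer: -706706/237 ≈ -2981.9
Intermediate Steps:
W(a) = -4 (W(a) = -3 - 1 = -4)
P(t, b) = 2*b/(73 + t) (P(t, b) = (2*b)/(73 + t) = 2*b/(73 + t))
-2982 - P((-25 - 49)/(-1 + (3*1)*5), W(14)) = -2982 - 2*(-4)/(73 + (-25 - 49)/(-1 + (3*1)*5)) = -2982 - 2*(-4)/(73 - 74/(-1 + 3*5)) = -2982 - 2*(-4)/(73 - 74/(-1 + 15)) = -2982 - 2*(-4)/(73 - 74/14) = -2982 - 2*(-4)/(73 - 74*1/14) = -2982 - 2*(-4)/(73 - 37/7) = -2982 - 2*(-4)/474/7 = -2982 - 2*(-4)*7/474 = -2982 - 1*(-28/237) = -2982 + 28/237 = -706706/237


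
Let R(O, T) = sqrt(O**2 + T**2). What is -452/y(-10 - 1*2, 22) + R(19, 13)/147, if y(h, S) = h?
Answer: 113/3 + sqrt(530)/147 ≈ 37.823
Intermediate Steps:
-452/y(-10 - 1*2, 22) + R(19, 13)/147 = -452/(-10 - 1*2) + sqrt(19**2 + 13**2)/147 = -452/(-10 - 2) + sqrt(361 + 169)*(1/147) = -452/(-12) + sqrt(530)*(1/147) = -452*(-1/12) + sqrt(530)/147 = 113/3 + sqrt(530)/147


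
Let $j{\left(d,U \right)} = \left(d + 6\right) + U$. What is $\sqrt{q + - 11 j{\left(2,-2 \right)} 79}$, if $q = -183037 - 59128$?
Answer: $i \sqrt{247379} \approx 497.37 i$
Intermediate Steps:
$j{\left(d,U \right)} = 6 + U + d$ ($j{\left(d,U \right)} = \left(6 + d\right) + U = 6 + U + d$)
$q = -242165$
$\sqrt{q + - 11 j{\left(2,-2 \right)} 79} = \sqrt{-242165 + - 11 \left(6 - 2 + 2\right) 79} = \sqrt{-242165 + \left(-11\right) 6 \cdot 79} = \sqrt{-242165 - 5214} = \sqrt{-247379} = i \sqrt{247379}$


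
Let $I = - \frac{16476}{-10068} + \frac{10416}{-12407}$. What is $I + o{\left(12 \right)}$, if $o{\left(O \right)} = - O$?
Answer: $- \frac{116617889}{10409473} \approx -11.203$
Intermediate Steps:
$I = \frac{8295787}{10409473}$ ($I = \left(-16476\right) \left(- \frac{1}{10068}\right) + 10416 \left(- \frac{1}{12407}\right) = \frac{1373}{839} - \frac{10416}{12407} = \frac{8295787}{10409473} \approx 0.79695$)
$I + o{\left(12 \right)} = \frac{8295787}{10409473} - 12 = - \frac{116617889}{10409473}$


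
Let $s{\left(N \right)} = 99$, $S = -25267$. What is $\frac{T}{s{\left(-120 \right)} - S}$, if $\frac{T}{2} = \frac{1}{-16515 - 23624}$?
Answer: $- \frac{1}{509082937} \approx -1.9643 \cdot 10^{-9}$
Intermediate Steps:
$T = - \frac{2}{40139}$ ($T = \frac{2}{-16515 - 23624} = \frac{2}{-40139} = 2 \left(- \frac{1}{40139}\right) = - \frac{2}{40139} \approx -4.9827 \cdot 10^{-5}$)
$\frac{T}{s{\left(-120 \right)} - S} = - \frac{2}{40139 \left(99 - -25267\right)} = - \frac{2}{40139 \left(99 + 25267\right)} = - \frac{2}{40139 \cdot 25366} = \left(- \frac{2}{40139}\right) \frac{1}{25366} = - \frac{1}{509082937}$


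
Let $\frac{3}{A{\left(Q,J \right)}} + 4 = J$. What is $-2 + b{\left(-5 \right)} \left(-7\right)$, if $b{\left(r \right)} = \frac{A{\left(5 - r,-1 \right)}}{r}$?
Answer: $- \frac{71}{25} \approx -2.84$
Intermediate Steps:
$A{\left(Q,J \right)} = \frac{3}{-4 + J}$
$b{\left(r \right)} = - \frac{3}{5 r}$ ($b{\left(r \right)} = \frac{3 \frac{1}{-4 - 1}}{r} = \frac{3 \frac{1}{-5}}{r} = \frac{3 \left(- \frac{1}{5}\right)}{r} = - \frac{3}{5 r}$)
$-2 + b{\left(-5 \right)} \left(-7\right) = -2 + - \frac{3}{5 \left(-5\right)} \left(-7\right) = -2 + \left(- \frac{3}{5}\right) \left(- \frac{1}{5}\right) \left(-7\right) = -2 + \frac{3}{25} \left(-7\right) = -2 - \frac{21}{25} = - \frac{71}{25}$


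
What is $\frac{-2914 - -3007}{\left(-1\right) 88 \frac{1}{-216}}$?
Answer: $\frac{2511}{11} \approx 228.27$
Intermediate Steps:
$\frac{-2914 - -3007}{\left(-1\right) 88 \frac{1}{-216}} = \frac{-2914 + 3007}{\left(-88\right) \left(- \frac{1}{216}\right)} = \frac{93}{\frac{11}{27}} = 93 \cdot \frac{27}{11} = \frac{2511}{11}$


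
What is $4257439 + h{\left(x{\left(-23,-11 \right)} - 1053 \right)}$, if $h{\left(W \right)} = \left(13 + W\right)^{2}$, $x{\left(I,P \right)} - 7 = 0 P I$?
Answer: $5324528$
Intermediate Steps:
$x{\left(I,P \right)} = 7$ ($x{\left(I,P \right)} = 7 + 0 P I = 7 + 0 I = 7 + 0 = 7$)
$4257439 + h{\left(x{\left(-23,-11 \right)} - 1053 \right)} = 4257439 + \left(13 + \left(7 - 1053\right)\right)^{2} = 4257439 + \left(13 - 1046\right)^{2} = 4257439 + \left(-1033\right)^{2} = 4257439 + 1067089 = 5324528$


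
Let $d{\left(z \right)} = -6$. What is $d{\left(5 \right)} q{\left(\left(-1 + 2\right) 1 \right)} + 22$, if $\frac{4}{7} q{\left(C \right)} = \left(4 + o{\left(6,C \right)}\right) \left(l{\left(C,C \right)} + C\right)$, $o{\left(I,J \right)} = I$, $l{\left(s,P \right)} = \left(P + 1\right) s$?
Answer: $-293$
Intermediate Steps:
$l{\left(s,P \right)} = s \left(1 + P\right)$ ($l{\left(s,P \right)} = \left(1 + P\right) s = s \left(1 + P\right)$)
$q{\left(C \right)} = \frac{35 C}{2} + \frac{35 C \left(1 + C\right)}{2}$ ($q{\left(C \right)} = \frac{7 \left(4 + 6\right) \left(C \left(1 + C\right) + C\right)}{4} = \frac{7 \cdot 10 \left(C + C \left(1 + C\right)\right)}{4} = \frac{7 \left(10 C + 10 C \left(1 + C\right)\right)}{4} = \frac{35 C}{2} + \frac{35 C \left(1 + C\right)}{2}$)
$d{\left(5 \right)} q{\left(\left(-1 + 2\right) 1 \right)} + 22 = - 6 \frac{35 \left(-1 + 2\right) 1 \left(2 + \left(-1 + 2\right) 1\right)}{2} + 22 = - 6 \frac{35 \cdot 1 \cdot 1 \left(2 + 1 \cdot 1\right)}{2} + 22 = - 6 \cdot \frac{35}{2} \cdot 1 \left(2 + 1\right) + 22 = - 6 \cdot \frac{35}{2} \cdot 1 \cdot 3 + 22 = \left(-6\right) \frac{105}{2} + 22 = -315 + 22 = -293$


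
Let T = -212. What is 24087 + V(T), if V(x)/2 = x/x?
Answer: 24089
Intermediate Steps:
V(x) = 2 (V(x) = 2*(x/x) = 2*1 = 2)
24087 + V(T) = 24087 + 2 = 24089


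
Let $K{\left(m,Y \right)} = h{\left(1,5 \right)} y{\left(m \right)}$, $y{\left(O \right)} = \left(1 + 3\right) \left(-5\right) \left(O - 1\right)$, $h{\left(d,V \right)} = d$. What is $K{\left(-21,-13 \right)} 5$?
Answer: $2200$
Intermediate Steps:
$y{\left(O \right)} = 20 - 20 O$ ($y{\left(O \right)} = 4 \left(-5\right) \left(-1 + O\right) = - 20 \left(-1 + O\right) = 20 - 20 O$)
$K{\left(m,Y \right)} = 20 - 20 m$ ($K{\left(m,Y \right)} = 1 \left(20 - 20 m\right) = 20 - 20 m$)
$K{\left(-21,-13 \right)} 5 = \left(20 - -420\right) 5 = \left(20 + 420\right) 5 = 440 \cdot 5 = 2200$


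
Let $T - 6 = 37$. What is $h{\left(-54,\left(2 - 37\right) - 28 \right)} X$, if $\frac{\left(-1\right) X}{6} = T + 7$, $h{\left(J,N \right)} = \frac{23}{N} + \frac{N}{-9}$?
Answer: $- \frac{41800}{21} \approx -1990.5$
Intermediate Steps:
$T = 43$ ($T = 6 + 37 = 43$)
$h{\left(J,N \right)} = \frac{23}{N} - \frac{N}{9}$ ($h{\left(J,N \right)} = \frac{23}{N} + N \left(- \frac{1}{9}\right) = \frac{23}{N} - \frac{N}{9}$)
$X = -300$ ($X = - 6 \left(43 + 7\right) = \left(-6\right) 50 = -300$)
$h{\left(-54,\left(2 - 37\right) - 28 \right)} X = \left(\frac{23}{\left(2 - 37\right) - 28} - \frac{\left(2 - 37\right) - 28}{9}\right) \left(-300\right) = \left(\frac{23}{-35 - 28} - \frac{-35 - 28}{9}\right) \left(-300\right) = \left(\frac{23}{-63} - -7\right) \left(-300\right) = \left(23 \left(- \frac{1}{63}\right) + 7\right) \left(-300\right) = \left(- \frac{23}{63} + 7\right) \left(-300\right) = \frac{418}{63} \left(-300\right) = - \frac{41800}{21}$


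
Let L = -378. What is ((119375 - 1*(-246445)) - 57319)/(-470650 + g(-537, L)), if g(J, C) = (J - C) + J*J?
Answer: -308501/182440 ≈ -1.6910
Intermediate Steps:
g(J, C) = J + J² - C (g(J, C) = (J - C) + J² = J + J² - C)
((119375 - 1*(-246445)) - 57319)/(-470650 + g(-537, L)) = ((119375 - 1*(-246445)) - 57319)/(-470650 + (-537 + (-537)² - 1*(-378))) = ((119375 + 246445) - 57319)/(-470650 + (-537 + 288369 + 378)) = (365820 - 57319)/(-470650 + 288210) = 308501/(-182440) = 308501*(-1/182440) = -308501/182440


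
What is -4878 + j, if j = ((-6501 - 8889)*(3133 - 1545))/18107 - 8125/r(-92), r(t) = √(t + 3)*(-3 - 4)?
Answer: -5935014/953 - 8125*I*√89/623 ≈ -6227.7 - 123.04*I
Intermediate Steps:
r(t) = -7*√(3 + t) (r(t) = √(3 + t)*(-7) = -7*√(3 + t))
j = -1286280/953 - 8125*I*√89/623 (j = ((-6501 - 8889)*(3133 - 1545))/18107 - 8125*(-1/(7*√(3 - 92))) = -15390*1588*(1/18107) - 8125*I*√89/623 = -24439320*1/18107 - 8125*I*√89/623 = -1286280/953 - 8125*I*√89/623 ≈ -1349.7 - 123.04*I)
-4878 + j = -4878 + (-1286280/953 - 8125*I*√89/623) = -5935014/953 - 8125*I*√89/623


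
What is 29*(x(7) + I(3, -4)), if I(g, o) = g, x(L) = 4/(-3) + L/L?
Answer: 232/3 ≈ 77.333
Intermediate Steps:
x(L) = -1/3 (x(L) = 4*(-1/3) + 1 = -4/3 + 1 = -1/3)
29*(x(7) + I(3, -4)) = 29*(-1/3 + 3) = 29*(8/3) = 232/3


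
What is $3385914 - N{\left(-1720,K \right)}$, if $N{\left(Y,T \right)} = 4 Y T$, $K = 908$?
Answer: $9632954$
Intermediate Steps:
$N{\left(Y,T \right)} = 4 T Y$
$3385914 - N{\left(-1720,K \right)} = 3385914 - 4 \cdot 908 \left(-1720\right) = 3385914 - -6247040 = 3385914 + 6247040 = 9632954$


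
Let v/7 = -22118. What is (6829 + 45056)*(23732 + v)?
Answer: -6801812190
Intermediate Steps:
v = -154826 (v = 7*(-22118) = -154826)
(6829 + 45056)*(23732 + v) = (6829 + 45056)*(23732 - 154826) = 51885*(-131094) = -6801812190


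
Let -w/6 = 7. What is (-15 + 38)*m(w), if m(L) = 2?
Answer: 46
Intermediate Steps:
w = -42 (w = -6*7 = -42)
(-15 + 38)*m(w) = (-15 + 38)*2 = 23*2 = 46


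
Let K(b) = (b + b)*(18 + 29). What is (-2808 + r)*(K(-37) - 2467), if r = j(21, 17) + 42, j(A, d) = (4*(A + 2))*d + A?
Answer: 7021045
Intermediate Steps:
K(b) = 94*b (K(b) = (2*b)*47 = 94*b)
j(A, d) = A + d*(8 + 4*A) (j(A, d) = (4*(2 + A))*d + A = (8 + 4*A)*d + A = d*(8 + 4*A) + A = A + d*(8 + 4*A))
r = 1627 (r = (21 + 8*17 + 4*21*17) + 42 = (21 + 136 + 1428) + 42 = 1585 + 42 = 1627)
(-2808 + r)*(K(-37) - 2467) = (-2808 + 1627)*(94*(-37) - 2467) = -1181*(-3478 - 2467) = -1181*(-5945) = 7021045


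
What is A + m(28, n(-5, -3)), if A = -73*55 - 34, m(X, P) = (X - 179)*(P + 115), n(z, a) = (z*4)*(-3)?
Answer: -30474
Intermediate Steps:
n(z, a) = -12*z (n(z, a) = (4*z)*(-3) = -12*z)
m(X, P) = (-179 + X)*(115 + P)
A = -4049 (A = -4015 - 34 = -4049)
A + m(28, n(-5, -3)) = -4049 + (-20585 - (-2148)*(-5) + 115*28 - 12*(-5)*28) = -4049 + (-20585 - 179*60 + 3220 + 60*28) = -4049 + (-20585 - 10740 + 3220 + 1680) = -4049 - 26425 = -30474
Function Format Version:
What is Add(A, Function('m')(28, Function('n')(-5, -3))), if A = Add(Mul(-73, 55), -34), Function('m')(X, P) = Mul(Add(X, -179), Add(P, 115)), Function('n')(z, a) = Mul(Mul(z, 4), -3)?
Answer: -30474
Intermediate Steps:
Function('n')(z, a) = Mul(-12, z) (Function('n')(z, a) = Mul(Mul(4, z), -3) = Mul(-12, z))
Function('m')(X, P) = Mul(Add(-179, X), Add(115, P))
A = -4049 (A = Add(-4015, -34) = -4049)
Add(A, Function('m')(28, Function('n')(-5, -3))) = Add(-4049, Add(-20585, Mul(-179, Mul(-12, -5)), Mul(115, 28), Mul(Mul(-12, -5), 28))) = Add(-4049, Add(-20585, Mul(-179, 60), 3220, Mul(60, 28))) = Add(-4049, Add(-20585, -10740, 3220, 1680)) = Add(-4049, -26425) = -30474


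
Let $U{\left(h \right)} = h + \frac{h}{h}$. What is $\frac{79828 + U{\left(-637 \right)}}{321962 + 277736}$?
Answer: $\frac{39596}{299849} \approx 0.13205$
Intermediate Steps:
$U{\left(h \right)} = 1 + h$ ($U{\left(h \right)} = h + 1 = 1 + h$)
$\frac{79828 + U{\left(-637 \right)}}{321962 + 277736} = \frac{79828 + \left(1 - 637\right)}{321962 + 277736} = \frac{79828 - 636}{599698} = 79192 \cdot \frac{1}{599698} = \frac{39596}{299849}$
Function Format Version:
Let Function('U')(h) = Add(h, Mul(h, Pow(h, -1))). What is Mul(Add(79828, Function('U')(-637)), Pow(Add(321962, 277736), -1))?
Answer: Rational(39596, 299849) ≈ 0.13205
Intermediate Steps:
Function('U')(h) = Add(1, h) (Function('U')(h) = Add(h, 1) = Add(1, h))
Mul(Add(79828, Function('U')(-637)), Pow(Add(321962, 277736), -1)) = Mul(Add(79828, Add(1, -637)), Pow(Add(321962, 277736), -1)) = Mul(Add(79828, -636), Pow(599698, -1)) = Mul(79192, Rational(1, 599698)) = Rational(39596, 299849)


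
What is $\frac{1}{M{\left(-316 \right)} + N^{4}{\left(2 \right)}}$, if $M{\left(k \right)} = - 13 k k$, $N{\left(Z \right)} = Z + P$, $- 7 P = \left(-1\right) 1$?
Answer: $- \frac{2401}{3116754703} \approx -7.7035 \cdot 10^{-7}$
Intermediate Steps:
$P = \frac{1}{7}$ ($P = - \frac{\left(-1\right) 1}{7} = \left(- \frac{1}{7}\right) \left(-1\right) = \frac{1}{7} \approx 0.14286$)
$N{\left(Z \right)} = \frac{1}{7} + Z$ ($N{\left(Z \right)} = Z + \frac{1}{7} = \frac{1}{7} + Z$)
$M{\left(k \right)} = - 13 k^{2}$
$\frac{1}{M{\left(-316 \right)} + N^{4}{\left(2 \right)}} = \frac{1}{- 13 \left(-316\right)^{2} + \left(\frac{1}{7} + 2\right)^{4}} = \frac{1}{\left(-13\right) 99856 + \left(\frac{15}{7}\right)^{4}} = \frac{1}{-1298128 + \frac{50625}{2401}} = \frac{1}{- \frac{3116754703}{2401}} = - \frac{2401}{3116754703}$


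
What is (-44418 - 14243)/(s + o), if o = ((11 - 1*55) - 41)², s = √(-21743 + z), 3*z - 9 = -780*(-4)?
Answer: -16953029/2088853 + 351966*I*√23/10444265 ≈ -8.116 + 0.16162*I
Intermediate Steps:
z = 1043 (z = 3 + (-780*(-4))/3 = 3 + (⅓)*3120 = 3 + 1040 = 1043)
s = 30*I*√23 (s = √(-21743 + 1043) = √(-20700) = 30*I*√23 ≈ 143.88*I)
o = 7225 (o = ((11 - 55) - 41)² = (-44 - 41)² = (-85)² = 7225)
(-44418 - 14243)/(s + o) = (-44418 - 14243)/(30*I*√23 + 7225) = -58661/(7225 + 30*I*√23)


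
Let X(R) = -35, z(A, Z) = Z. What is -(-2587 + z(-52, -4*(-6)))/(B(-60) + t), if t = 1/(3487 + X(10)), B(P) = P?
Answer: -804316/18829 ≈ -42.717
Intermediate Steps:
t = 1/3452 (t = 1/(3487 - 35) = 1/3452 ≈ 0.00028969)
-(-2587 + z(-52, -4*(-6)))/(B(-60) + t) = -(-2587 - 4*(-6))/(-60 + 1/3452) = -(-2587 + 24)/(-207119/3452) = -(-2563)*(-3452)/207119 = -1*804316/18829 = -804316/18829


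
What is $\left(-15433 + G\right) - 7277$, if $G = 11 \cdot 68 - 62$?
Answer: $-22024$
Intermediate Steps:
$G = 686$ ($G = 748 - 62 = 686$)
$\left(-15433 + G\right) - 7277 = \left(-15433 + 686\right) - 7277 = -14747 - 7277 = -22024$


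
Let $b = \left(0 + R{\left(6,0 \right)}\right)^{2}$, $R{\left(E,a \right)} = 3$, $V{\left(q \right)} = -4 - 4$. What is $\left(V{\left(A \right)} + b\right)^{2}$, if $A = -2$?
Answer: $1$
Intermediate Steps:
$V{\left(q \right)} = -8$
$b = 9$ ($b = \left(0 + 3\right)^{2} = 3^{2} = 9$)
$\left(V{\left(A \right)} + b\right)^{2} = \left(-8 + 9\right)^{2} = 1^{2} = 1$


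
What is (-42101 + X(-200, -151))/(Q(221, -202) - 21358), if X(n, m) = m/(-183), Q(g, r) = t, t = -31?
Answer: 7704332/3914187 ≈ 1.9683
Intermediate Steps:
Q(g, r) = -31
X(n, m) = -m/183 (X(n, m) = m*(-1/183) = -m/183)
(-42101 + X(-200, -151))/(Q(221, -202) - 21358) = (-42101 - 1/183*(-151))/(-31 - 21358) = (-42101 + 151/183)/(-21389) = -7704332/183*(-1/21389) = 7704332/3914187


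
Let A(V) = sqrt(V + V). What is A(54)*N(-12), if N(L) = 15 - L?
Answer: 162*sqrt(3) ≈ 280.59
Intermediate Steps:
A(V) = sqrt(2)*sqrt(V) (A(V) = sqrt(2*V) = sqrt(2)*sqrt(V))
A(54)*N(-12) = (sqrt(2)*sqrt(54))*(15 - 1*(-12)) = (sqrt(2)*(3*sqrt(6)))*(15 + 12) = (6*sqrt(3))*27 = 162*sqrt(3)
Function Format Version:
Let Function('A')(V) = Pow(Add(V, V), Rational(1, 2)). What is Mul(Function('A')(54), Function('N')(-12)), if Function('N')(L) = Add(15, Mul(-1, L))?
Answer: Mul(162, Pow(3, Rational(1, 2))) ≈ 280.59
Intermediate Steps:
Function('A')(V) = Mul(Pow(2, Rational(1, 2)), Pow(V, Rational(1, 2))) (Function('A')(V) = Pow(Mul(2, V), Rational(1, 2)) = Mul(Pow(2, Rational(1, 2)), Pow(V, Rational(1, 2))))
Mul(Function('A')(54), Function('N')(-12)) = Mul(Mul(Pow(2, Rational(1, 2)), Pow(54, Rational(1, 2))), Add(15, Mul(-1, -12))) = Mul(Mul(Pow(2, Rational(1, 2)), Mul(3, Pow(6, Rational(1, 2)))), Add(15, 12)) = Mul(Mul(6, Pow(3, Rational(1, 2))), 27) = Mul(162, Pow(3, Rational(1, 2)))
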